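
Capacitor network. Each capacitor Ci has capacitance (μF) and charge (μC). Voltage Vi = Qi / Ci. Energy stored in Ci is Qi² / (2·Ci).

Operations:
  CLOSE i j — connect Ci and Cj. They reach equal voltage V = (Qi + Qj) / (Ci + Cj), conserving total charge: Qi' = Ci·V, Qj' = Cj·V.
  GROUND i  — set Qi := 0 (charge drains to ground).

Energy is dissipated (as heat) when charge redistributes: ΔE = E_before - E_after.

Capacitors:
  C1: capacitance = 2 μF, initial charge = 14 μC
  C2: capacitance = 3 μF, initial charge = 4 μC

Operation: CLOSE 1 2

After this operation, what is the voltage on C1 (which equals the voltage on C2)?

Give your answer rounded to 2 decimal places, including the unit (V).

Answer: 3.60 V

Derivation:
Initial: C1(2μF, Q=14μC, V=7.00V), C2(3μF, Q=4μC, V=1.33V)
Op 1: CLOSE 1-2: Q_total=18.00, C_total=5.00, V=3.60; Q1=7.20, Q2=10.80; dissipated=19.267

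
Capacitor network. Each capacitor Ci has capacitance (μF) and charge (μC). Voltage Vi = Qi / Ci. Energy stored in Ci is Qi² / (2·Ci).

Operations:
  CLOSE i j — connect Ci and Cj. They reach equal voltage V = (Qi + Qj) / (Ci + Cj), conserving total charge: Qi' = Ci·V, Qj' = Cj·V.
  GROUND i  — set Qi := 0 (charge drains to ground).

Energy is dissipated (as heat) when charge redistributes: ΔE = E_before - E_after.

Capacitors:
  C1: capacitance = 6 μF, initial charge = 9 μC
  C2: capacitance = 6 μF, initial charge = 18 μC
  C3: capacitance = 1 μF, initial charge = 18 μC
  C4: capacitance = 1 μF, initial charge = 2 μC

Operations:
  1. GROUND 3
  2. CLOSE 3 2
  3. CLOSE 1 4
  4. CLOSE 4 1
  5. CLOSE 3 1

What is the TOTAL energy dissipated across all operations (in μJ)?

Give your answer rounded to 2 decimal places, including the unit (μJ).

Answer: 166.39 μJ

Derivation:
Initial: C1(6μF, Q=9μC, V=1.50V), C2(6μF, Q=18μC, V=3.00V), C3(1μF, Q=18μC, V=18.00V), C4(1μF, Q=2μC, V=2.00V)
Op 1: GROUND 3: Q3=0; energy lost=162.000
Op 2: CLOSE 3-2: Q_total=18.00, C_total=7.00, V=2.57; Q3=2.57, Q2=15.43; dissipated=3.857
Op 3: CLOSE 1-4: Q_total=11.00, C_total=7.00, V=1.57; Q1=9.43, Q4=1.57; dissipated=0.107
Op 4: CLOSE 4-1: Q_total=11.00, C_total=7.00, V=1.57; Q4=1.57, Q1=9.43; dissipated=0.000
Op 5: CLOSE 3-1: Q_total=12.00, C_total=7.00, V=1.71; Q3=1.71, Q1=10.29; dissipated=0.429
Total dissipated: 166.393 μJ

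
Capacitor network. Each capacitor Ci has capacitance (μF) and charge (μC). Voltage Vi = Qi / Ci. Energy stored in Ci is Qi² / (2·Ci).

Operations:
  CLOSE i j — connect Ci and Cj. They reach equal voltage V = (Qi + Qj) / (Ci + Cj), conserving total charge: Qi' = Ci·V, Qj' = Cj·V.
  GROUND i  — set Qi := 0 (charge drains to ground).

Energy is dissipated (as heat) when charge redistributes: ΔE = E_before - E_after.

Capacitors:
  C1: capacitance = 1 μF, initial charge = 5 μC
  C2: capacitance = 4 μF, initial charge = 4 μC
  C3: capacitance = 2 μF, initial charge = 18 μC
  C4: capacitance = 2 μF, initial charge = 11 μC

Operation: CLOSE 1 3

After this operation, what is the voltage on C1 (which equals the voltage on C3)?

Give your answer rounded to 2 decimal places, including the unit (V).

Answer: 7.67 V

Derivation:
Initial: C1(1μF, Q=5μC, V=5.00V), C2(4μF, Q=4μC, V=1.00V), C3(2μF, Q=18μC, V=9.00V), C4(2μF, Q=11μC, V=5.50V)
Op 1: CLOSE 1-3: Q_total=23.00, C_total=3.00, V=7.67; Q1=7.67, Q3=15.33; dissipated=5.333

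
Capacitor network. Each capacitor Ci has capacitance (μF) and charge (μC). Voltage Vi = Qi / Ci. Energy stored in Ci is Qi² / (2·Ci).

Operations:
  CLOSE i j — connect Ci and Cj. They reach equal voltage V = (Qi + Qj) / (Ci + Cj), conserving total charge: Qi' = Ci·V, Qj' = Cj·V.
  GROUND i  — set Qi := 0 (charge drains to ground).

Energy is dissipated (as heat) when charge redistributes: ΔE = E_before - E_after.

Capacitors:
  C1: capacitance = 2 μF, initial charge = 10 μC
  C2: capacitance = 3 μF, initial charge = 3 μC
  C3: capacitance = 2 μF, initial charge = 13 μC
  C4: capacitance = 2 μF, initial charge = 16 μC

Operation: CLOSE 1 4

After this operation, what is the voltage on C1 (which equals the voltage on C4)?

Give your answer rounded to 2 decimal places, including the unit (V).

Answer: 6.50 V

Derivation:
Initial: C1(2μF, Q=10μC, V=5.00V), C2(3μF, Q=3μC, V=1.00V), C3(2μF, Q=13μC, V=6.50V), C4(2μF, Q=16μC, V=8.00V)
Op 1: CLOSE 1-4: Q_total=26.00, C_total=4.00, V=6.50; Q1=13.00, Q4=13.00; dissipated=4.500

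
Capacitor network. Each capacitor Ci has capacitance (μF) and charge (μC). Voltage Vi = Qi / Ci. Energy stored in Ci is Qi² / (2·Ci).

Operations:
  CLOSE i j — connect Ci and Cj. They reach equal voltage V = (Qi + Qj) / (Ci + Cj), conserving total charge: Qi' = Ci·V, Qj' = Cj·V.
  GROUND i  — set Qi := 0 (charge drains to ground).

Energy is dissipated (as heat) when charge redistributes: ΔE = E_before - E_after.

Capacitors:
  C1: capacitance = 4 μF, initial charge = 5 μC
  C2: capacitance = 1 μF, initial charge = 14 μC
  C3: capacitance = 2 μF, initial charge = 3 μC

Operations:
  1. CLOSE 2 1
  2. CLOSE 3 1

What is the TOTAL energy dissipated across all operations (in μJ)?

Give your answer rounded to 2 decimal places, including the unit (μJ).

Answer: 68.55 μJ

Derivation:
Initial: C1(4μF, Q=5μC, V=1.25V), C2(1μF, Q=14μC, V=14.00V), C3(2μF, Q=3μC, V=1.50V)
Op 1: CLOSE 2-1: Q_total=19.00, C_total=5.00, V=3.80; Q2=3.80, Q1=15.20; dissipated=65.025
Op 2: CLOSE 3-1: Q_total=18.20, C_total=6.00, V=3.03; Q3=6.07, Q1=12.13; dissipated=3.527
Total dissipated: 68.552 μJ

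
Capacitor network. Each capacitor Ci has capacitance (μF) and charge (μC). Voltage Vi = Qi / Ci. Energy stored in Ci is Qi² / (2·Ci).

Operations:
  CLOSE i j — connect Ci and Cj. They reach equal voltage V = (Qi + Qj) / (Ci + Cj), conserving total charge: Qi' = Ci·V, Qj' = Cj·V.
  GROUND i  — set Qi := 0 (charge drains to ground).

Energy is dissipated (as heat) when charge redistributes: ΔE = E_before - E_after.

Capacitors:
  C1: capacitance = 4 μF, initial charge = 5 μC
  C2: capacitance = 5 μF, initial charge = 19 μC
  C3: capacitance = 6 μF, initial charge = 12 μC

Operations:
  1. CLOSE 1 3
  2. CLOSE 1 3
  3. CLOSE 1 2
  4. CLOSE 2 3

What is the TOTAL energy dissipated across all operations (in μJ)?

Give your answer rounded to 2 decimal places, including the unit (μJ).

Initial: C1(4μF, Q=5μC, V=1.25V), C2(5μF, Q=19μC, V=3.80V), C3(6μF, Q=12μC, V=2.00V)
Op 1: CLOSE 1-3: Q_total=17.00, C_total=10.00, V=1.70; Q1=6.80, Q3=10.20; dissipated=0.675
Op 2: CLOSE 1-3: Q_total=17.00, C_total=10.00, V=1.70; Q1=6.80, Q3=10.20; dissipated=0.000
Op 3: CLOSE 1-2: Q_total=25.80, C_total=9.00, V=2.87; Q1=11.47, Q2=14.33; dissipated=4.900
Op 4: CLOSE 2-3: Q_total=24.53, C_total=11.00, V=2.23; Q2=11.15, Q3=13.38; dissipated=1.856
Total dissipated: 7.431 μJ

Answer: 7.43 μJ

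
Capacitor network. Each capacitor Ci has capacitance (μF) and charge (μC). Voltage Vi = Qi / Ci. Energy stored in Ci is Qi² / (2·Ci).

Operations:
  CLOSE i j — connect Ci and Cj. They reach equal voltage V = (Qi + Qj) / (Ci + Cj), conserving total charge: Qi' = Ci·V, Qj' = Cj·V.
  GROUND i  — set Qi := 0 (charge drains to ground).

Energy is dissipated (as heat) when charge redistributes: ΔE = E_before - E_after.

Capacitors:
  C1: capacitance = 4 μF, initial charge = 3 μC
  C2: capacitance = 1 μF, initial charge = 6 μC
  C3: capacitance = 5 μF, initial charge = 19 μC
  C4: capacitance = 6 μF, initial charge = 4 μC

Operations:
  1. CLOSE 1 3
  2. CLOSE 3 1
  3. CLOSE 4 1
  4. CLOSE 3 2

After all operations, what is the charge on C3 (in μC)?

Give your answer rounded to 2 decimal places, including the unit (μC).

Answer: 15.19 μC

Derivation:
Initial: C1(4μF, Q=3μC, V=0.75V), C2(1μF, Q=6μC, V=6.00V), C3(5μF, Q=19μC, V=3.80V), C4(6μF, Q=4μC, V=0.67V)
Op 1: CLOSE 1-3: Q_total=22.00, C_total=9.00, V=2.44; Q1=9.78, Q3=12.22; dissipated=10.336
Op 2: CLOSE 3-1: Q_total=22.00, C_total=9.00, V=2.44; Q3=12.22, Q1=9.78; dissipated=0.000
Op 3: CLOSE 4-1: Q_total=13.78, C_total=10.00, V=1.38; Q4=8.27, Q1=5.51; dissipated=3.793
Op 4: CLOSE 3-2: Q_total=18.22, C_total=6.00, V=3.04; Q3=15.19, Q2=3.04; dissipated=5.267
Final charges: Q1=5.51, Q2=3.04, Q3=15.19, Q4=8.27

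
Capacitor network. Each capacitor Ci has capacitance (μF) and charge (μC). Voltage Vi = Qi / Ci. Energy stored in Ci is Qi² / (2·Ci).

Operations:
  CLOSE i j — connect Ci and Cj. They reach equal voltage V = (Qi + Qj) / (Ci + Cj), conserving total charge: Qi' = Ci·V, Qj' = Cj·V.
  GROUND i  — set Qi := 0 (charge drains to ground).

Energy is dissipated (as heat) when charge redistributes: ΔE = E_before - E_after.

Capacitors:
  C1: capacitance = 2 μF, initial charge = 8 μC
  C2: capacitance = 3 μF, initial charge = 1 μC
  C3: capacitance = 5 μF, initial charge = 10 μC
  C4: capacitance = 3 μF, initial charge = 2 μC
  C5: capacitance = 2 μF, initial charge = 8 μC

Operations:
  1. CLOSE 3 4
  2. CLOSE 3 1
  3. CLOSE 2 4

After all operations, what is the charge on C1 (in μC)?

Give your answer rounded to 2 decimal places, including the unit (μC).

Answer: 4.43 μC

Derivation:
Initial: C1(2μF, Q=8μC, V=4.00V), C2(3μF, Q=1μC, V=0.33V), C3(5μF, Q=10μC, V=2.00V), C4(3μF, Q=2μC, V=0.67V), C5(2μF, Q=8μC, V=4.00V)
Op 1: CLOSE 3-4: Q_total=12.00, C_total=8.00, V=1.50; Q3=7.50, Q4=4.50; dissipated=1.667
Op 2: CLOSE 3-1: Q_total=15.50, C_total=7.00, V=2.21; Q3=11.07, Q1=4.43; dissipated=4.464
Op 3: CLOSE 2-4: Q_total=5.50, C_total=6.00, V=0.92; Q2=2.75, Q4=2.75; dissipated=1.021
Final charges: Q1=4.43, Q2=2.75, Q3=11.07, Q4=2.75, Q5=8.00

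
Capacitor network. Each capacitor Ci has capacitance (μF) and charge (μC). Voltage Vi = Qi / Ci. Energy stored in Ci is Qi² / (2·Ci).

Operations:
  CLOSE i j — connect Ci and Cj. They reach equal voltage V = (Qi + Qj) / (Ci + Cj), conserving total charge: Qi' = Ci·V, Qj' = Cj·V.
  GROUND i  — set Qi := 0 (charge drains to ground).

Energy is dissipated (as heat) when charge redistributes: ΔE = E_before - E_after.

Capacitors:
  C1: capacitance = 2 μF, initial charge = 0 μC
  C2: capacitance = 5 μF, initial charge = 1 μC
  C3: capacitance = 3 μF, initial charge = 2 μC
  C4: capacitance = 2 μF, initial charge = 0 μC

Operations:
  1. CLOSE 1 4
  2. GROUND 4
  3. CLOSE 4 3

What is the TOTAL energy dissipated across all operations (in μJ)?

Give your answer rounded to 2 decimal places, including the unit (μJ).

Initial: C1(2μF, Q=0μC, V=0.00V), C2(5μF, Q=1μC, V=0.20V), C3(3μF, Q=2μC, V=0.67V), C4(2μF, Q=0μC, V=0.00V)
Op 1: CLOSE 1-4: Q_total=0.00, C_total=4.00, V=0.00; Q1=0.00, Q4=0.00; dissipated=0.000
Op 2: GROUND 4: Q4=0; energy lost=0.000
Op 3: CLOSE 4-3: Q_total=2.00, C_total=5.00, V=0.40; Q4=0.80, Q3=1.20; dissipated=0.267
Total dissipated: 0.267 μJ

Answer: 0.27 μJ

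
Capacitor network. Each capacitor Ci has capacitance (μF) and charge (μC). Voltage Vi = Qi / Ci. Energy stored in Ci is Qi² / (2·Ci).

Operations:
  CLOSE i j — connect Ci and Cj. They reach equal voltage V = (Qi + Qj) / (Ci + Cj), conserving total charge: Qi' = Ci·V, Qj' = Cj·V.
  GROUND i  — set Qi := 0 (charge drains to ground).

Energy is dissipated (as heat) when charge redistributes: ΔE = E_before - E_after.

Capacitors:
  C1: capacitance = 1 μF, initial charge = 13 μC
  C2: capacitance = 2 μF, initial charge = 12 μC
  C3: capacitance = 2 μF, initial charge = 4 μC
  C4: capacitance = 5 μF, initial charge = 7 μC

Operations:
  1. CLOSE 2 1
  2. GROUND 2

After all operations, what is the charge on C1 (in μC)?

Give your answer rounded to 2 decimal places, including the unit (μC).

Answer: 8.33 μC

Derivation:
Initial: C1(1μF, Q=13μC, V=13.00V), C2(2μF, Q=12μC, V=6.00V), C3(2μF, Q=4μC, V=2.00V), C4(5μF, Q=7μC, V=1.40V)
Op 1: CLOSE 2-1: Q_total=25.00, C_total=3.00, V=8.33; Q2=16.67, Q1=8.33; dissipated=16.333
Op 2: GROUND 2: Q2=0; energy lost=69.444
Final charges: Q1=8.33, Q2=0.00, Q3=4.00, Q4=7.00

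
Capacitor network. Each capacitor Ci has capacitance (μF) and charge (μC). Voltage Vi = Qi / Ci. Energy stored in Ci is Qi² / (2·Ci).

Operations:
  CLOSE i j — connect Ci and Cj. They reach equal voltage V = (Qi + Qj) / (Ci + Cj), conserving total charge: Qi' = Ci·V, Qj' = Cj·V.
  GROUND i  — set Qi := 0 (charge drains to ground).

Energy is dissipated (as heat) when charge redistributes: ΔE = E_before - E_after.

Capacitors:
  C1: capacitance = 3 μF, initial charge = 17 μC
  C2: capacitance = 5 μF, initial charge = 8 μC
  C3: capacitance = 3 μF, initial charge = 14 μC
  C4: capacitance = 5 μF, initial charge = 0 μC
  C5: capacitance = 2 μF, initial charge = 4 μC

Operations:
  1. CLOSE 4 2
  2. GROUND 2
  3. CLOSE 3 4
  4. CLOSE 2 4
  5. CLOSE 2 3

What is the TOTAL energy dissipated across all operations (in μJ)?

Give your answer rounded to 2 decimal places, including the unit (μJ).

Initial: C1(3μF, Q=17μC, V=5.67V), C2(5μF, Q=8μC, V=1.60V), C3(3μF, Q=14μC, V=4.67V), C4(5μF, Q=0μC, V=0.00V), C5(2μF, Q=4μC, V=2.00V)
Op 1: CLOSE 4-2: Q_total=8.00, C_total=10.00, V=0.80; Q4=4.00, Q2=4.00; dissipated=3.200
Op 2: GROUND 2: Q2=0; energy lost=1.600
Op 3: CLOSE 3-4: Q_total=18.00, C_total=8.00, V=2.25; Q3=6.75, Q4=11.25; dissipated=14.017
Op 4: CLOSE 2-4: Q_total=11.25, C_total=10.00, V=1.12; Q2=5.62, Q4=5.62; dissipated=6.328
Op 5: CLOSE 2-3: Q_total=12.38, C_total=8.00, V=1.55; Q2=7.73, Q3=4.64; dissipated=1.187
Total dissipated: 26.331 μJ

Answer: 26.33 μJ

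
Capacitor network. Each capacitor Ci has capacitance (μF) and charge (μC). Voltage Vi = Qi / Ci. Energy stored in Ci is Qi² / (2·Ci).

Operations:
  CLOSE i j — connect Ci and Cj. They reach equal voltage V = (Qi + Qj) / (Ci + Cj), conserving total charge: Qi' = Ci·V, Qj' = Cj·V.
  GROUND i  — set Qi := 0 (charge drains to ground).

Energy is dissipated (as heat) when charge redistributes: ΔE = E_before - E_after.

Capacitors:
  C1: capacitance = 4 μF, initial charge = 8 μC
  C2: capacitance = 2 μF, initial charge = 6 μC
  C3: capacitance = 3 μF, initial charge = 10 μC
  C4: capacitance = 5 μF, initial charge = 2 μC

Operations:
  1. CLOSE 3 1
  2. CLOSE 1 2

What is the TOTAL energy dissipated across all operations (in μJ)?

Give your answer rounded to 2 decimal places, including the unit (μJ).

Answer: 1.65 μJ

Derivation:
Initial: C1(4μF, Q=8μC, V=2.00V), C2(2μF, Q=6μC, V=3.00V), C3(3μF, Q=10μC, V=3.33V), C4(5μF, Q=2μC, V=0.40V)
Op 1: CLOSE 3-1: Q_total=18.00, C_total=7.00, V=2.57; Q3=7.71, Q1=10.29; dissipated=1.524
Op 2: CLOSE 1-2: Q_total=16.29, C_total=6.00, V=2.71; Q1=10.86, Q2=5.43; dissipated=0.122
Total dissipated: 1.646 μJ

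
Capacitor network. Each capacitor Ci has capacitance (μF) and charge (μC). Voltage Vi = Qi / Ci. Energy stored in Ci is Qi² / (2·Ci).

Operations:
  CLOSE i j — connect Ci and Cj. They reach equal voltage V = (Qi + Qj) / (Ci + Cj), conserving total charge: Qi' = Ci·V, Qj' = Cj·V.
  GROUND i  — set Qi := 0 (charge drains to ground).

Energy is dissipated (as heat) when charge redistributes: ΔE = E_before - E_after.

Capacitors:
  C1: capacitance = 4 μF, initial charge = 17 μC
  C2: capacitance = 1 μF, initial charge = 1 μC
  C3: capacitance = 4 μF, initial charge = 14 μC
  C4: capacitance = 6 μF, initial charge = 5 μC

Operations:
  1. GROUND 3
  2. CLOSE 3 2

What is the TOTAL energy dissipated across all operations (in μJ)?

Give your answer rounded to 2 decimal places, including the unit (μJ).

Answer: 24.90 μJ

Derivation:
Initial: C1(4μF, Q=17μC, V=4.25V), C2(1μF, Q=1μC, V=1.00V), C3(4μF, Q=14μC, V=3.50V), C4(6μF, Q=5μC, V=0.83V)
Op 1: GROUND 3: Q3=0; energy lost=24.500
Op 2: CLOSE 3-2: Q_total=1.00, C_total=5.00, V=0.20; Q3=0.80, Q2=0.20; dissipated=0.400
Total dissipated: 24.900 μJ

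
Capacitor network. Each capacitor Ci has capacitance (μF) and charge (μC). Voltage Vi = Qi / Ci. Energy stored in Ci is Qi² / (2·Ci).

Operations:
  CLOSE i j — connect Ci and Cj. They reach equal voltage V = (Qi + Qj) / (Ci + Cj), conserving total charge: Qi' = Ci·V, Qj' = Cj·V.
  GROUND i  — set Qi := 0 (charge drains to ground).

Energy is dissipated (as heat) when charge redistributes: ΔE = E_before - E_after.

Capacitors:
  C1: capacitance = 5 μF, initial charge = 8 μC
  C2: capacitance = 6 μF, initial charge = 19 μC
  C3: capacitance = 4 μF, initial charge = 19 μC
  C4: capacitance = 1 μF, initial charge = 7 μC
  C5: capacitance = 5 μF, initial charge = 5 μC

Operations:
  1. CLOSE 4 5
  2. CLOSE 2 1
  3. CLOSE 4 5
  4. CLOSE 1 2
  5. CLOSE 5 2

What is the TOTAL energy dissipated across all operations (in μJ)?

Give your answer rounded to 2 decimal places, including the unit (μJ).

Initial: C1(5μF, Q=8μC, V=1.60V), C2(6μF, Q=19μC, V=3.17V), C3(4μF, Q=19μC, V=4.75V), C4(1μF, Q=7μC, V=7.00V), C5(5μF, Q=5μC, V=1.00V)
Op 1: CLOSE 4-5: Q_total=12.00, C_total=6.00, V=2.00; Q4=2.00, Q5=10.00; dissipated=15.000
Op 2: CLOSE 2-1: Q_total=27.00, C_total=11.00, V=2.45; Q2=14.73, Q1=12.27; dissipated=3.347
Op 3: CLOSE 4-5: Q_total=12.00, C_total=6.00, V=2.00; Q4=2.00, Q5=10.00; dissipated=0.000
Op 4: CLOSE 1-2: Q_total=27.00, C_total=11.00, V=2.45; Q1=12.27, Q2=14.73; dissipated=0.000
Op 5: CLOSE 5-2: Q_total=24.73, C_total=11.00, V=2.25; Q5=11.24, Q2=13.49; dissipated=0.282
Total dissipated: 18.629 μJ

Answer: 18.63 μJ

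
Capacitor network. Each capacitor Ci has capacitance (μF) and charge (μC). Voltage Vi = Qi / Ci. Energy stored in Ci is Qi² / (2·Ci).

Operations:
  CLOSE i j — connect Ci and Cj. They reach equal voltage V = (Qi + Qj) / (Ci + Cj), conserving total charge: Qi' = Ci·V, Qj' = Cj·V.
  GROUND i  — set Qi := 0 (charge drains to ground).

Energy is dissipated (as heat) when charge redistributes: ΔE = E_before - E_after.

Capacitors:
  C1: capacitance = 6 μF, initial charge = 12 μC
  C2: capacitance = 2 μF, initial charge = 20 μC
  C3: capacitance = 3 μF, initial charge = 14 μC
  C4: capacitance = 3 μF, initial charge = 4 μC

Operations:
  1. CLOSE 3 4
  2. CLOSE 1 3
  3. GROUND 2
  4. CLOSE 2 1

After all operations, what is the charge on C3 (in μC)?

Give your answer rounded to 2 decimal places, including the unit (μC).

Initial: C1(6μF, Q=12μC, V=2.00V), C2(2μF, Q=20μC, V=10.00V), C3(3μF, Q=14μC, V=4.67V), C4(3μF, Q=4μC, V=1.33V)
Op 1: CLOSE 3-4: Q_total=18.00, C_total=6.00, V=3.00; Q3=9.00, Q4=9.00; dissipated=8.333
Op 2: CLOSE 1-3: Q_total=21.00, C_total=9.00, V=2.33; Q1=14.00, Q3=7.00; dissipated=1.000
Op 3: GROUND 2: Q2=0; energy lost=100.000
Op 4: CLOSE 2-1: Q_total=14.00, C_total=8.00, V=1.75; Q2=3.50, Q1=10.50; dissipated=4.083
Final charges: Q1=10.50, Q2=3.50, Q3=7.00, Q4=9.00

Answer: 7.00 μC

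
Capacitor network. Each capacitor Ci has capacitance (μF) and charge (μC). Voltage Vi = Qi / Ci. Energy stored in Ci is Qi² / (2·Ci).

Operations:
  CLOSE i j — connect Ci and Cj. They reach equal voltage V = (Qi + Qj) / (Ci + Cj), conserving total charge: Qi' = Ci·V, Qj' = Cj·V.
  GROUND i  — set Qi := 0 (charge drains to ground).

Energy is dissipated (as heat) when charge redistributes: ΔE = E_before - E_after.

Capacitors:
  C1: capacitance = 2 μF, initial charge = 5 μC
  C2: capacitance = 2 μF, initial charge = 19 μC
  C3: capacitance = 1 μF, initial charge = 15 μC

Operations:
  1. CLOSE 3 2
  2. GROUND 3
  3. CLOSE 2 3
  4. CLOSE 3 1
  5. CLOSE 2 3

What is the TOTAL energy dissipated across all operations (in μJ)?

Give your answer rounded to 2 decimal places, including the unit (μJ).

Answer: 129.43 μJ

Derivation:
Initial: C1(2μF, Q=5μC, V=2.50V), C2(2μF, Q=19μC, V=9.50V), C3(1μF, Q=15μC, V=15.00V)
Op 1: CLOSE 3-2: Q_total=34.00, C_total=3.00, V=11.33; Q3=11.33, Q2=22.67; dissipated=10.083
Op 2: GROUND 3: Q3=0; energy lost=64.222
Op 3: CLOSE 2-3: Q_total=22.67, C_total=3.00, V=7.56; Q2=15.11, Q3=7.56; dissipated=42.815
Op 4: CLOSE 3-1: Q_total=12.56, C_total=3.00, V=4.19; Q3=4.19, Q1=8.37; dissipated=8.520
Op 5: CLOSE 2-3: Q_total=19.30, C_total=3.00, V=6.43; Q2=12.86, Q3=6.43; dissipated=3.786
Total dissipated: 129.426 μJ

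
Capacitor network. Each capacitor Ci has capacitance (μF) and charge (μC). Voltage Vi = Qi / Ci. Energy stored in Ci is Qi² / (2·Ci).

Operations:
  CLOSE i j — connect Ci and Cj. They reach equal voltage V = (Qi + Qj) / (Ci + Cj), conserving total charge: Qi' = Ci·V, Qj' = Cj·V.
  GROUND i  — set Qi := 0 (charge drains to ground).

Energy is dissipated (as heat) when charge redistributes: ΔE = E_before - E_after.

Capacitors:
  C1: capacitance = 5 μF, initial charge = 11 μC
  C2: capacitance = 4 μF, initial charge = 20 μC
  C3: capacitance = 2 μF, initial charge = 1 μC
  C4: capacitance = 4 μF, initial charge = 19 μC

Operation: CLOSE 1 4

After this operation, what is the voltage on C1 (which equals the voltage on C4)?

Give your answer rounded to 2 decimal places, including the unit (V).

Answer: 3.33 V

Derivation:
Initial: C1(5μF, Q=11μC, V=2.20V), C2(4μF, Q=20μC, V=5.00V), C3(2μF, Q=1μC, V=0.50V), C4(4μF, Q=19μC, V=4.75V)
Op 1: CLOSE 1-4: Q_total=30.00, C_total=9.00, V=3.33; Q1=16.67, Q4=13.33; dissipated=7.225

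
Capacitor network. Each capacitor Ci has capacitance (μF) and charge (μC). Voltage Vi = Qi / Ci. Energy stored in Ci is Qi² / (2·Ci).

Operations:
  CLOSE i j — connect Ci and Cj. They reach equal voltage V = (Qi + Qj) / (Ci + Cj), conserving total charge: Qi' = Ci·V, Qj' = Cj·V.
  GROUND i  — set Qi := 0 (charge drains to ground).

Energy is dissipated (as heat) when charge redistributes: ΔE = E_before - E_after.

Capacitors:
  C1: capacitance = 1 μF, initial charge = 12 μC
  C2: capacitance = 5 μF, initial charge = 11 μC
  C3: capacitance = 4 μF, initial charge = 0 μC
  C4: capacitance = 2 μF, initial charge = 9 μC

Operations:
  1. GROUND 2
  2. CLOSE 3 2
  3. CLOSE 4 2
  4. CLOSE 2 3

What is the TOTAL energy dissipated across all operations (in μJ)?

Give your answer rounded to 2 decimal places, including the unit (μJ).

Initial: C1(1μF, Q=12μC, V=12.00V), C2(5μF, Q=11μC, V=2.20V), C3(4μF, Q=0μC, V=0.00V), C4(2μF, Q=9μC, V=4.50V)
Op 1: GROUND 2: Q2=0; energy lost=12.100
Op 2: CLOSE 3-2: Q_total=0.00, C_total=9.00, V=0.00; Q3=0.00, Q2=0.00; dissipated=0.000
Op 3: CLOSE 4-2: Q_total=9.00, C_total=7.00, V=1.29; Q4=2.57, Q2=6.43; dissipated=14.464
Op 4: CLOSE 2-3: Q_total=6.43, C_total=9.00, V=0.71; Q2=3.57, Q3=2.86; dissipated=1.837
Total dissipated: 28.401 μJ

Answer: 28.40 μJ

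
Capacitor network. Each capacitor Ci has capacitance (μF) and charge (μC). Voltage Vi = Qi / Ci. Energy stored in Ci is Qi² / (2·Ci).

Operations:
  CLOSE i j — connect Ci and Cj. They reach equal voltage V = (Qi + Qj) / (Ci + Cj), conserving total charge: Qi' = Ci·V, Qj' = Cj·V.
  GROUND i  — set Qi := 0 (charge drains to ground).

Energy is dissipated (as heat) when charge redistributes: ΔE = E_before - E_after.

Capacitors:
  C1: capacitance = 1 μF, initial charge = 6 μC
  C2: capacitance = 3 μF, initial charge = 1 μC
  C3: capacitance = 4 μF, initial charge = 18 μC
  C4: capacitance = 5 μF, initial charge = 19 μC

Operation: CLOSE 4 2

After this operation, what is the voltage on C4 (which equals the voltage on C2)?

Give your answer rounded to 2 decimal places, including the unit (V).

Initial: C1(1μF, Q=6μC, V=6.00V), C2(3μF, Q=1μC, V=0.33V), C3(4μF, Q=18μC, V=4.50V), C4(5μF, Q=19μC, V=3.80V)
Op 1: CLOSE 4-2: Q_total=20.00, C_total=8.00, V=2.50; Q4=12.50, Q2=7.50; dissipated=11.267

Answer: 2.50 V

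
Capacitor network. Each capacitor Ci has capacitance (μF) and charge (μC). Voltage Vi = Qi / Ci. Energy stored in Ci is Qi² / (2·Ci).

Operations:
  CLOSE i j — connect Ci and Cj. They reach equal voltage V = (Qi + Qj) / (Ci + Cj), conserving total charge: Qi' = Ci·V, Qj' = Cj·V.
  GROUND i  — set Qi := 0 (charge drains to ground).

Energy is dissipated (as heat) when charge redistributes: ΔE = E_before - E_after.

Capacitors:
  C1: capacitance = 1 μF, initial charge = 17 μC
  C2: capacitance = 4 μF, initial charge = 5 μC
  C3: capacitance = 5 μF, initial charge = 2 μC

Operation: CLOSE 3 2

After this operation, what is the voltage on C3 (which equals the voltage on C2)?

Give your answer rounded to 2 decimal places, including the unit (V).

Answer: 0.78 V

Derivation:
Initial: C1(1μF, Q=17μC, V=17.00V), C2(4μF, Q=5μC, V=1.25V), C3(5μF, Q=2μC, V=0.40V)
Op 1: CLOSE 3-2: Q_total=7.00, C_total=9.00, V=0.78; Q3=3.89, Q2=3.11; dissipated=0.803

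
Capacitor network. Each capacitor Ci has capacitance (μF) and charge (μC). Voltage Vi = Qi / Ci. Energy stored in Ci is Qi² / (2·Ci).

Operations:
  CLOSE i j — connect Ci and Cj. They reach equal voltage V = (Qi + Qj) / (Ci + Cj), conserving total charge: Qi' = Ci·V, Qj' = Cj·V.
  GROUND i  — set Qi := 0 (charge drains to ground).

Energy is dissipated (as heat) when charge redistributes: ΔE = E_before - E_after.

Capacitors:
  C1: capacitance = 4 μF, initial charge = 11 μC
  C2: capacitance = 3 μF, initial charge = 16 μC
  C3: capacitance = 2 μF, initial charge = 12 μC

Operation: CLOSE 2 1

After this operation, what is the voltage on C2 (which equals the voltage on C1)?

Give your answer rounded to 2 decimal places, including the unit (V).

Initial: C1(4μF, Q=11μC, V=2.75V), C2(3μF, Q=16μC, V=5.33V), C3(2μF, Q=12μC, V=6.00V)
Op 1: CLOSE 2-1: Q_total=27.00, C_total=7.00, V=3.86; Q2=11.57, Q1=15.43; dissipated=5.720

Answer: 3.86 V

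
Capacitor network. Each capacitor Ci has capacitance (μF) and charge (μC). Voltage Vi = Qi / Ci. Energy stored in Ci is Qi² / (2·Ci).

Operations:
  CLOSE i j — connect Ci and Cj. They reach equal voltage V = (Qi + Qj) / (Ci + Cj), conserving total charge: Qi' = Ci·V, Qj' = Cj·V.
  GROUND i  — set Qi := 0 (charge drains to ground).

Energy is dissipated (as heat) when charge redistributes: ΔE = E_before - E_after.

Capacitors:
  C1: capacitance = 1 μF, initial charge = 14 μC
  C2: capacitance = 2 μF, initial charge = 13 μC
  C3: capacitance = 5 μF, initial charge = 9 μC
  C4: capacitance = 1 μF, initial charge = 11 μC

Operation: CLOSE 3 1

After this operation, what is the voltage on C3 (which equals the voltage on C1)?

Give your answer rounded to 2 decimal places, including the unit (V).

Initial: C1(1μF, Q=14μC, V=14.00V), C2(2μF, Q=13μC, V=6.50V), C3(5μF, Q=9μC, V=1.80V), C4(1μF, Q=11μC, V=11.00V)
Op 1: CLOSE 3-1: Q_total=23.00, C_total=6.00, V=3.83; Q3=19.17, Q1=3.83; dissipated=62.017

Answer: 3.83 V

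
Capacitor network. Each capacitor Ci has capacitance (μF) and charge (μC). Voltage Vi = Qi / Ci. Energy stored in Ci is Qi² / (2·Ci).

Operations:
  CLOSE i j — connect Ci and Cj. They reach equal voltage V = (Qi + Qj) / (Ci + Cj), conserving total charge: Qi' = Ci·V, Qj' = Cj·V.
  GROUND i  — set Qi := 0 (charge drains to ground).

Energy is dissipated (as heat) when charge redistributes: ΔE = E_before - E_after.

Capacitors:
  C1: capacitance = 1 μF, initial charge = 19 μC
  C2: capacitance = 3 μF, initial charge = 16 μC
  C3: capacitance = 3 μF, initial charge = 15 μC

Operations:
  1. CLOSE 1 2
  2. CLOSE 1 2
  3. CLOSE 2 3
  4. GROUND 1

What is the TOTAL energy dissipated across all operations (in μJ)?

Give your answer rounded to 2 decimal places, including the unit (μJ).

Initial: C1(1μF, Q=19μC, V=19.00V), C2(3μF, Q=16μC, V=5.33V), C3(3μF, Q=15μC, V=5.00V)
Op 1: CLOSE 1-2: Q_total=35.00, C_total=4.00, V=8.75; Q1=8.75, Q2=26.25; dissipated=70.042
Op 2: CLOSE 1-2: Q_total=35.00, C_total=4.00, V=8.75; Q1=8.75, Q2=26.25; dissipated=0.000
Op 3: CLOSE 2-3: Q_total=41.25, C_total=6.00, V=6.88; Q2=20.62, Q3=20.62; dissipated=10.547
Op 4: GROUND 1: Q1=0; energy lost=38.281
Total dissipated: 118.870 μJ

Answer: 118.87 μJ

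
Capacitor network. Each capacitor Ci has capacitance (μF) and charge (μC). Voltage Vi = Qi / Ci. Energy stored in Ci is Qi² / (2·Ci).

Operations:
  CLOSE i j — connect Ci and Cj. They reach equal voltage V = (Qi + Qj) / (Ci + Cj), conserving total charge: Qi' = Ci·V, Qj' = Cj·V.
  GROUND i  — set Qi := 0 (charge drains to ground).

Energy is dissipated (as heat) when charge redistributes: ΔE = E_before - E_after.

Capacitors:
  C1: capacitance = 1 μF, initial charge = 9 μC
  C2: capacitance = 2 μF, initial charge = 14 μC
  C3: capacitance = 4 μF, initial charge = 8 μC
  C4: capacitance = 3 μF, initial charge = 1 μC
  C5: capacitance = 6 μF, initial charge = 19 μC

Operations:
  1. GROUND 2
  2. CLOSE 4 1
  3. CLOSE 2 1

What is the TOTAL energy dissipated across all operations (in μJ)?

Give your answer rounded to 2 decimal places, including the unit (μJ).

Answer: 79.25 μJ

Derivation:
Initial: C1(1μF, Q=9μC, V=9.00V), C2(2μF, Q=14μC, V=7.00V), C3(4μF, Q=8μC, V=2.00V), C4(3μF, Q=1μC, V=0.33V), C5(6μF, Q=19μC, V=3.17V)
Op 1: GROUND 2: Q2=0; energy lost=49.000
Op 2: CLOSE 4-1: Q_total=10.00, C_total=4.00, V=2.50; Q4=7.50, Q1=2.50; dissipated=28.167
Op 3: CLOSE 2-1: Q_total=2.50, C_total=3.00, V=0.83; Q2=1.67, Q1=0.83; dissipated=2.083
Total dissipated: 79.250 μJ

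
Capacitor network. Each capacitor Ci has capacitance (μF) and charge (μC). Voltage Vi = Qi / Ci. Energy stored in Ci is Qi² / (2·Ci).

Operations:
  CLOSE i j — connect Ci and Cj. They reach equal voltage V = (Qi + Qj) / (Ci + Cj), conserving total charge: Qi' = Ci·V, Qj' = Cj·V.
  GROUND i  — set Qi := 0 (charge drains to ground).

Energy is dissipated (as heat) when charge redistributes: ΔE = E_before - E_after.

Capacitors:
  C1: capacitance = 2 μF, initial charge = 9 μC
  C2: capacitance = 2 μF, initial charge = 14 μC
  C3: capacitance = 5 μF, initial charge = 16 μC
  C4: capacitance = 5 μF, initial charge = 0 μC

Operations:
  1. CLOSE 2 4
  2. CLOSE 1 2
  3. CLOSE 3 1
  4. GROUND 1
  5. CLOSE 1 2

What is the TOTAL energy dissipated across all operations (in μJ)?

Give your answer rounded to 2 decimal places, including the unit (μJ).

Initial: C1(2μF, Q=9μC, V=4.50V), C2(2μF, Q=14μC, V=7.00V), C3(5μF, Q=16μC, V=3.20V), C4(5μF, Q=0μC, V=0.00V)
Op 1: CLOSE 2-4: Q_total=14.00, C_total=7.00, V=2.00; Q2=4.00, Q4=10.00; dissipated=35.000
Op 2: CLOSE 1-2: Q_total=13.00, C_total=4.00, V=3.25; Q1=6.50, Q2=6.50; dissipated=3.125
Op 3: CLOSE 3-1: Q_total=22.50, C_total=7.00, V=3.21; Q3=16.07, Q1=6.43; dissipated=0.002
Op 4: GROUND 1: Q1=0; energy lost=10.332
Op 5: CLOSE 1-2: Q_total=6.50, C_total=4.00, V=1.62; Q1=3.25, Q2=3.25; dissipated=5.281
Total dissipated: 53.740 μJ

Answer: 53.74 μJ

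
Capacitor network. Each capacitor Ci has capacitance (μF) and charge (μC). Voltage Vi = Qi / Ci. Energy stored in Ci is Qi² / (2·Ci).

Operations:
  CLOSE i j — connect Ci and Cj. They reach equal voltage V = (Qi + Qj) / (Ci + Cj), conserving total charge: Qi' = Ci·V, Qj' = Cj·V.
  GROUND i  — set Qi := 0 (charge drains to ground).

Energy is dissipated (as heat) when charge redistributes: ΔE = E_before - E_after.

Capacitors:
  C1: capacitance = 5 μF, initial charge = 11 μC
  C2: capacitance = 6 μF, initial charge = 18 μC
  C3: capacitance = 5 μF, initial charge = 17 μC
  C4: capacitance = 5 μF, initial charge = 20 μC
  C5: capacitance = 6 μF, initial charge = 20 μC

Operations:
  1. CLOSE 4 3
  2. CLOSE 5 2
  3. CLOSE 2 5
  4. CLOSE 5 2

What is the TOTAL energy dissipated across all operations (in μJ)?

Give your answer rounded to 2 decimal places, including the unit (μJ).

Initial: C1(5μF, Q=11μC, V=2.20V), C2(6μF, Q=18μC, V=3.00V), C3(5μF, Q=17μC, V=3.40V), C4(5μF, Q=20μC, V=4.00V), C5(6μF, Q=20μC, V=3.33V)
Op 1: CLOSE 4-3: Q_total=37.00, C_total=10.00, V=3.70; Q4=18.50, Q3=18.50; dissipated=0.450
Op 2: CLOSE 5-2: Q_total=38.00, C_total=12.00, V=3.17; Q5=19.00, Q2=19.00; dissipated=0.167
Op 3: CLOSE 2-5: Q_total=38.00, C_total=12.00, V=3.17; Q2=19.00, Q5=19.00; dissipated=0.000
Op 4: CLOSE 5-2: Q_total=38.00, C_total=12.00, V=3.17; Q5=19.00, Q2=19.00; dissipated=0.000
Total dissipated: 0.617 μJ

Answer: 0.62 μJ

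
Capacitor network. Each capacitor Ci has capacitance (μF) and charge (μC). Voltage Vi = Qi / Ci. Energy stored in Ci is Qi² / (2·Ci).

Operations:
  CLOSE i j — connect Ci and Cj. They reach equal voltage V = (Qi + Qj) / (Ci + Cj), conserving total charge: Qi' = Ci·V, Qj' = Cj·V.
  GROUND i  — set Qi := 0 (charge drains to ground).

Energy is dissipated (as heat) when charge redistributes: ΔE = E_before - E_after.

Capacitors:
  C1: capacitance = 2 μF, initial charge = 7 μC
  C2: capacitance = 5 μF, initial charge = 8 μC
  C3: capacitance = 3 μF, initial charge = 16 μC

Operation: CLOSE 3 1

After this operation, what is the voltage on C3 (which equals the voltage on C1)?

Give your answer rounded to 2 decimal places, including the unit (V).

Initial: C1(2μF, Q=7μC, V=3.50V), C2(5μF, Q=8μC, V=1.60V), C3(3μF, Q=16μC, V=5.33V)
Op 1: CLOSE 3-1: Q_total=23.00, C_total=5.00, V=4.60; Q3=13.80, Q1=9.20; dissipated=2.017

Answer: 4.60 V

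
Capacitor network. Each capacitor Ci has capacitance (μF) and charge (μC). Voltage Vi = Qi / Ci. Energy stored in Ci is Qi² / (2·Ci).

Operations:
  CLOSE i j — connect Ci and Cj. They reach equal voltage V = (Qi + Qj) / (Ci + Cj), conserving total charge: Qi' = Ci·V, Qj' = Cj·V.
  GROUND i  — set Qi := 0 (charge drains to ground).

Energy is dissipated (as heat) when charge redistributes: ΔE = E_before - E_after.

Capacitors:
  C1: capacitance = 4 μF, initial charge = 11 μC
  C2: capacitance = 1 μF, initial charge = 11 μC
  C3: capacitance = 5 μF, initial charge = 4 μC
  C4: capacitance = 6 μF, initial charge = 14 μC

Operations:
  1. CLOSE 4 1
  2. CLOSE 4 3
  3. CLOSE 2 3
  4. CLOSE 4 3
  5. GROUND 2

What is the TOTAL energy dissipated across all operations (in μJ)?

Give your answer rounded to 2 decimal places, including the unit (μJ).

Initial: C1(4μF, Q=11μC, V=2.75V), C2(1μF, Q=11μC, V=11.00V), C3(5μF, Q=4μC, V=0.80V), C4(6μF, Q=14μC, V=2.33V)
Op 1: CLOSE 4-1: Q_total=25.00, C_total=10.00, V=2.50; Q4=15.00, Q1=10.00; dissipated=0.208
Op 2: CLOSE 4-3: Q_total=19.00, C_total=11.00, V=1.73; Q4=10.36, Q3=8.64; dissipated=3.941
Op 3: CLOSE 2-3: Q_total=19.64, C_total=6.00, V=3.27; Q2=3.27, Q3=16.36; dissipated=35.826
Op 4: CLOSE 4-3: Q_total=26.73, C_total=11.00, V=2.43; Q4=14.58, Q3=12.15; dissipated=3.257
Op 5: GROUND 2: Q2=0; energy lost=5.355
Total dissipated: 48.588 μJ

Answer: 48.59 μJ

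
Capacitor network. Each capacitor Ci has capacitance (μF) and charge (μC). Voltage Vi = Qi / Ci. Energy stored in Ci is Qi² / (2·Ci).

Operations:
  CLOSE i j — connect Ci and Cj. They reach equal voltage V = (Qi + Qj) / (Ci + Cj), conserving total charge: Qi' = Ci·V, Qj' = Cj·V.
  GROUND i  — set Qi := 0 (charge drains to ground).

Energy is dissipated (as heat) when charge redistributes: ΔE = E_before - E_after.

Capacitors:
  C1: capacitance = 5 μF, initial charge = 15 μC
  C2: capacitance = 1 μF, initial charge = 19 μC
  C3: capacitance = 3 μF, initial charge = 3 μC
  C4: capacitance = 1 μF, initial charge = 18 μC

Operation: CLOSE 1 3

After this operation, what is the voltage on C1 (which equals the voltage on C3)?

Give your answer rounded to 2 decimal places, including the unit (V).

Answer: 2.25 V

Derivation:
Initial: C1(5μF, Q=15μC, V=3.00V), C2(1μF, Q=19μC, V=19.00V), C3(3μF, Q=3μC, V=1.00V), C4(1μF, Q=18μC, V=18.00V)
Op 1: CLOSE 1-3: Q_total=18.00, C_total=8.00, V=2.25; Q1=11.25, Q3=6.75; dissipated=3.750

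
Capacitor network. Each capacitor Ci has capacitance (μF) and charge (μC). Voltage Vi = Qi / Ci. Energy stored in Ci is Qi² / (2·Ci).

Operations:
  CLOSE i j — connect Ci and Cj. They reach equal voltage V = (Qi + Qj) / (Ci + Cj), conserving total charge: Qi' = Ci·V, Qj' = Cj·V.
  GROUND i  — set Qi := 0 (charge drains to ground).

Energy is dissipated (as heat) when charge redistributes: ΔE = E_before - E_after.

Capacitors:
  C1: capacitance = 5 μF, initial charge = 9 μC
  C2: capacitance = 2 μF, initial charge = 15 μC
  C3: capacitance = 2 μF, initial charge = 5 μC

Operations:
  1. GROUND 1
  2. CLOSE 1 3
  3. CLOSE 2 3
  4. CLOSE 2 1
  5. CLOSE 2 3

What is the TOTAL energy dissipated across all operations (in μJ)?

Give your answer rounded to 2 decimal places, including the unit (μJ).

Answer: 46.75 μJ

Derivation:
Initial: C1(5μF, Q=9μC, V=1.80V), C2(2μF, Q=15μC, V=7.50V), C3(2μF, Q=5μC, V=2.50V)
Op 1: GROUND 1: Q1=0; energy lost=8.100
Op 2: CLOSE 1-3: Q_total=5.00, C_total=7.00, V=0.71; Q1=3.57, Q3=1.43; dissipated=4.464
Op 3: CLOSE 2-3: Q_total=16.43, C_total=4.00, V=4.11; Q2=8.21, Q3=8.21; dissipated=23.023
Op 4: CLOSE 2-1: Q_total=11.79, C_total=7.00, V=1.68; Q2=3.37, Q1=8.42; dissipated=8.222
Op 5: CLOSE 2-3: Q_total=11.58, C_total=4.00, V=2.90; Q2=5.79, Q3=5.79; dissipated=2.937
Total dissipated: 46.746 μJ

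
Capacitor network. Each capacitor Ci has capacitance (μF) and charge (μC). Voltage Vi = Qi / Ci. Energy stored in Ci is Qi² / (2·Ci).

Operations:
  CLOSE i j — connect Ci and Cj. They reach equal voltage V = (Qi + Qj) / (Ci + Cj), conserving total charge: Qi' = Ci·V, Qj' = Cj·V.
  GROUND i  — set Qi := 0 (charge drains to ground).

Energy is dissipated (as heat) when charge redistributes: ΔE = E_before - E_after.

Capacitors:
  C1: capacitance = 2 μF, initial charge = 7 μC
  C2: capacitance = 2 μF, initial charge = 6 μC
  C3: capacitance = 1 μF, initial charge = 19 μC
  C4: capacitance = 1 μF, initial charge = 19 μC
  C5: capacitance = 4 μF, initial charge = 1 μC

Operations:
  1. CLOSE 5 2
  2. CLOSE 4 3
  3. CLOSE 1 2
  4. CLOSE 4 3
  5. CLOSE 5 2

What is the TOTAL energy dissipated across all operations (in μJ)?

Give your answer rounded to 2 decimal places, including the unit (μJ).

Answer: 8.67 μJ

Derivation:
Initial: C1(2μF, Q=7μC, V=3.50V), C2(2μF, Q=6μC, V=3.00V), C3(1μF, Q=19μC, V=19.00V), C4(1μF, Q=19μC, V=19.00V), C5(4μF, Q=1μC, V=0.25V)
Op 1: CLOSE 5-2: Q_total=7.00, C_total=6.00, V=1.17; Q5=4.67, Q2=2.33; dissipated=5.042
Op 2: CLOSE 4-3: Q_total=38.00, C_total=2.00, V=19.00; Q4=19.00, Q3=19.00; dissipated=0.000
Op 3: CLOSE 1-2: Q_total=9.33, C_total=4.00, V=2.33; Q1=4.67, Q2=4.67; dissipated=2.722
Op 4: CLOSE 4-3: Q_total=38.00, C_total=2.00, V=19.00; Q4=19.00, Q3=19.00; dissipated=0.000
Op 5: CLOSE 5-2: Q_total=9.33, C_total=6.00, V=1.56; Q5=6.22, Q2=3.11; dissipated=0.907
Total dissipated: 8.671 μJ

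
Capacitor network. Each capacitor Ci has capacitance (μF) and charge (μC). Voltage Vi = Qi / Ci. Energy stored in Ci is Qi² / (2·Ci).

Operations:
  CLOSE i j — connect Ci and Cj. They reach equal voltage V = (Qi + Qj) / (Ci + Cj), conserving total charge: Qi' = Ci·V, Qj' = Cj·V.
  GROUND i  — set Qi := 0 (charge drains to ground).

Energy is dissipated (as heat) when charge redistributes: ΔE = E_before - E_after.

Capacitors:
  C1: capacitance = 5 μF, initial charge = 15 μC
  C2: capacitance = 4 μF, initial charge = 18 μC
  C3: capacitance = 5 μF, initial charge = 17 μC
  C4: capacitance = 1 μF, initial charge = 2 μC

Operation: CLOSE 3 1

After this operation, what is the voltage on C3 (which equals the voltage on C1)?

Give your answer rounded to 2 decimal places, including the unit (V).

Initial: C1(5μF, Q=15μC, V=3.00V), C2(4μF, Q=18μC, V=4.50V), C3(5μF, Q=17μC, V=3.40V), C4(1μF, Q=2μC, V=2.00V)
Op 1: CLOSE 3-1: Q_total=32.00, C_total=10.00, V=3.20; Q3=16.00, Q1=16.00; dissipated=0.200

Answer: 3.20 V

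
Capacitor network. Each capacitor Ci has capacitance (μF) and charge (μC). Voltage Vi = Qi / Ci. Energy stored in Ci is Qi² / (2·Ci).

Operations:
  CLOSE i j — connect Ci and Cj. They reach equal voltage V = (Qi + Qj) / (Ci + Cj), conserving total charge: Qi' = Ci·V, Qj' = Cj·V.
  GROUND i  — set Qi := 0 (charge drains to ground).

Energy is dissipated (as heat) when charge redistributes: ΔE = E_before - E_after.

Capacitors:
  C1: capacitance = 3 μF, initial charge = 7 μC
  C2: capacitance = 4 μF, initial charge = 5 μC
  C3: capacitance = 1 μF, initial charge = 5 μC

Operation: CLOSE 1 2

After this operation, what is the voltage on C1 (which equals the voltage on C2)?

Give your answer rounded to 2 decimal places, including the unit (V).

Answer: 1.71 V

Derivation:
Initial: C1(3μF, Q=7μC, V=2.33V), C2(4μF, Q=5μC, V=1.25V), C3(1μF, Q=5μC, V=5.00V)
Op 1: CLOSE 1-2: Q_total=12.00, C_total=7.00, V=1.71; Q1=5.14, Q2=6.86; dissipated=1.006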